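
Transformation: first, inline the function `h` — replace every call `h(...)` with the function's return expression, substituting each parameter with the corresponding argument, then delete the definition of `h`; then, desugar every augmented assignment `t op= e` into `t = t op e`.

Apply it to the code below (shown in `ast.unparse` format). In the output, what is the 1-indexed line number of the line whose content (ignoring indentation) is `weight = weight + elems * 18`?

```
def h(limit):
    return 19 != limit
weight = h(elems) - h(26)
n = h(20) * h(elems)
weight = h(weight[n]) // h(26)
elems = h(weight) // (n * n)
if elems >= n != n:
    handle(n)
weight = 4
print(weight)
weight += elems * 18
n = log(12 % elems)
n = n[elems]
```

9

Transformed code:
weight = (19 != elems) - (19 != 26)
n = (19 != 20) * (19 != elems)
weight = (19 != weight[n]) // (19 != 26)
elems = (19 != weight) // (n * n)
if elems >= n != n:
    handle(n)
weight = 4
print(weight)
weight = weight + elems * 18
n = log(12 % elems)
n = n[elems]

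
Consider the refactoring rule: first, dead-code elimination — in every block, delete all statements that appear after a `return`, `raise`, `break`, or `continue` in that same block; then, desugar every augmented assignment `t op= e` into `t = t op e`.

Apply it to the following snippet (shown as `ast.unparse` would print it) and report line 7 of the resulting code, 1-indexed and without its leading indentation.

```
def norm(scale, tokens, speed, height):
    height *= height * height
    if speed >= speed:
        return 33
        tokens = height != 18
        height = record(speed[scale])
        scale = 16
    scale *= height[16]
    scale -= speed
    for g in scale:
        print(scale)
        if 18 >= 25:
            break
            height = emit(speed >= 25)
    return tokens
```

for g in scale:

Transformed code:
def norm(scale, tokens, speed, height):
    height = height * (height * height)
    if speed >= speed:
        return 33
    scale = scale * height[16]
    scale = scale - speed
    for g in scale:
        print(scale)
        if 18 >= 25:
            break
    return tokens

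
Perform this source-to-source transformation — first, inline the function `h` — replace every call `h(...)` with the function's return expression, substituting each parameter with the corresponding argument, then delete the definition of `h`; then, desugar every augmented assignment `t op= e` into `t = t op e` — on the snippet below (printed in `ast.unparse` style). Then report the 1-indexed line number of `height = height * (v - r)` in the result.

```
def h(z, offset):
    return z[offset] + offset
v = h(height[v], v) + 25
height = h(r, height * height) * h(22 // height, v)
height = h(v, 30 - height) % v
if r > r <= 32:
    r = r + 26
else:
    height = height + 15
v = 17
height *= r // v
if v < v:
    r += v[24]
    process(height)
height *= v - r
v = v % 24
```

Transformed code:
v = height[v][v] + v + 25
height = (r[height * height] + height * height) * ((22 // height)[v] + v)
height = (v[30 - height] + (30 - height)) % v
if r > r <= 32:
    r = r + 26
else:
    height = height + 15
v = 17
height = height * (r // v)
if v < v:
    r = r + v[24]
    process(height)
height = height * (v - r)
v = v % 24

13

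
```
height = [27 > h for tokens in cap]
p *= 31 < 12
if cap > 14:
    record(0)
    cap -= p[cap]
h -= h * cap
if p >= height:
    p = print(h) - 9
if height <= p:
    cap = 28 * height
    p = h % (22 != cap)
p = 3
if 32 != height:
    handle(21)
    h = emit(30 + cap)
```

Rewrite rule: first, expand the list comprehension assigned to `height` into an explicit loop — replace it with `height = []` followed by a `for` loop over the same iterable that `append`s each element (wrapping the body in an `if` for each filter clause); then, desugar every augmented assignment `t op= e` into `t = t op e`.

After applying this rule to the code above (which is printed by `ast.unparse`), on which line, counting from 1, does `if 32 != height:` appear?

Transformed code:
height = []
for tokens in cap:
    height.append(27 > h)
p = p * (31 < 12)
if cap > 14:
    record(0)
    cap = cap - p[cap]
h = h - h * cap
if p >= height:
    p = print(h) - 9
if height <= p:
    cap = 28 * height
    p = h % (22 != cap)
p = 3
if 32 != height:
    handle(21)
    h = emit(30 + cap)

15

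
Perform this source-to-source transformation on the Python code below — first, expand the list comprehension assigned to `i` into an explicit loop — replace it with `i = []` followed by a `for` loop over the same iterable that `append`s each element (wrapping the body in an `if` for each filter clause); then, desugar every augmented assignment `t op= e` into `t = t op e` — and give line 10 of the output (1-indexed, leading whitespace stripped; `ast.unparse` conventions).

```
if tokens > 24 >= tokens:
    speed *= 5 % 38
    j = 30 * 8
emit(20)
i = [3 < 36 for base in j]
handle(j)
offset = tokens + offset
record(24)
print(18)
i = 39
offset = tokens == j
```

Transformed code:
if tokens > 24 >= tokens:
    speed = speed * (5 % 38)
    j = 30 * 8
emit(20)
i = []
for base in j:
    i.append(3 < 36)
handle(j)
offset = tokens + offset
record(24)
print(18)
i = 39
offset = tokens == j

record(24)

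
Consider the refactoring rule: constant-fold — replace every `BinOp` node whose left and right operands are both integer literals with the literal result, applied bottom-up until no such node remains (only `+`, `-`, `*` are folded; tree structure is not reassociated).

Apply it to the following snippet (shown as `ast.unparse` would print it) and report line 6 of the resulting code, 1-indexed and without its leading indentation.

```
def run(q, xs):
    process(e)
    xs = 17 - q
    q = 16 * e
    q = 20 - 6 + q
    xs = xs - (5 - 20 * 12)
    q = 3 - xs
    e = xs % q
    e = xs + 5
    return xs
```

xs = xs - -235

Transformed code:
def run(q, xs):
    process(e)
    xs = 17 - q
    q = 16 * e
    q = 14 + q
    xs = xs - -235
    q = 3 - xs
    e = xs % q
    e = xs + 5
    return xs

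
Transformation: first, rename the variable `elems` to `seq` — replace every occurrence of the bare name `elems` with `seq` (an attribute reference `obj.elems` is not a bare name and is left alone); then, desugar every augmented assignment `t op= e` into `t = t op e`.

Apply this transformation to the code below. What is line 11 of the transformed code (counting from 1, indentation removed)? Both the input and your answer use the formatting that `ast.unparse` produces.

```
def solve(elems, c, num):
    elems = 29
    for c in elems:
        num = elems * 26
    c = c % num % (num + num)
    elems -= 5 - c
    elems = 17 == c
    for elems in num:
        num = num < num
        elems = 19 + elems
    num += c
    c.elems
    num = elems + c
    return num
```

num = num + c

Transformed code:
def solve(seq, c, num):
    seq = 29
    for c in seq:
        num = seq * 26
    c = c % num % (num + num)
    seq = seq - (5 - c)
    seq = 17 == c
    for seq in num:
        num = num < num
        seq = 19 + seq
    num = num + c
    c.elems
    num = seq + c
    return num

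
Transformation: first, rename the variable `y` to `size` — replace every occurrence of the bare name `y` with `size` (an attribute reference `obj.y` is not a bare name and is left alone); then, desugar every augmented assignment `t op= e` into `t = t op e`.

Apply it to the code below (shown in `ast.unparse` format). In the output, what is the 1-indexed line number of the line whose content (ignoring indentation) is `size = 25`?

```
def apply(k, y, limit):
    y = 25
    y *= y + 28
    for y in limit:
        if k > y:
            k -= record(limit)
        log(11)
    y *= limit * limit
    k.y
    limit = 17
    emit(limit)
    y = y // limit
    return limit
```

2

Transformed code:
def apply(k, size, limit):
    size = 25
    size = size * (size + 28)
    for size in limit:
        if k > size:
            k = k - record(limit)
        log(11)
    size = size * (limit * limit)
    k.y
    limit = 17
    emit(limit)
    size = size // limit
    return limit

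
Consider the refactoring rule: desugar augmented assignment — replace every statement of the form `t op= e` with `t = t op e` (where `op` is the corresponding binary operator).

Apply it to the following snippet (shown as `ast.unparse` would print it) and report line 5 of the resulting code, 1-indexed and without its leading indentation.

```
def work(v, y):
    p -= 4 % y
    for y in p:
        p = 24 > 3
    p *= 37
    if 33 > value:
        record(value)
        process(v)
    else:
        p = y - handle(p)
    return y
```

p = p * 37

Transformed code:
def work(v, y):
    p = p - 4 % y
    for y in p:
        p = 24 > 3
    p = p * 37
    if 33 > value:
        record(value)
        process(v)
    else:
        p = y - handle(p)
    return y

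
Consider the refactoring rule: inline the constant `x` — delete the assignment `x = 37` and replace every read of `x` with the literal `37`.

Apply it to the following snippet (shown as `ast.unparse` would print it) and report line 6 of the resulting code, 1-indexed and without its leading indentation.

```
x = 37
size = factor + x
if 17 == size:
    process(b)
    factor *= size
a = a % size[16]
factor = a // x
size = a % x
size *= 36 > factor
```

factor = a // 37

Transformed code:
size = factor + 37
if 17 == size:
    process(b)
    factor *= size
a = a % size[16]
factor = a // 37
size = a % 37
size *= 36 > factor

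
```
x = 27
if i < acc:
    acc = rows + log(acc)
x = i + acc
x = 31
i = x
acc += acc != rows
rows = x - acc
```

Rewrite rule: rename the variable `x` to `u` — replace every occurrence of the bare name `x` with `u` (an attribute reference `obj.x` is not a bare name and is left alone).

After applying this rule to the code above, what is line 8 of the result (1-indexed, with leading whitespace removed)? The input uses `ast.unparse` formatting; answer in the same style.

rows = u - acc

Transformed code:
u = 27
if i < acc:
    acc = rows + log(acc)
u = i + acc
u = 31
i = u
acc += acc != rows
rows = u - acc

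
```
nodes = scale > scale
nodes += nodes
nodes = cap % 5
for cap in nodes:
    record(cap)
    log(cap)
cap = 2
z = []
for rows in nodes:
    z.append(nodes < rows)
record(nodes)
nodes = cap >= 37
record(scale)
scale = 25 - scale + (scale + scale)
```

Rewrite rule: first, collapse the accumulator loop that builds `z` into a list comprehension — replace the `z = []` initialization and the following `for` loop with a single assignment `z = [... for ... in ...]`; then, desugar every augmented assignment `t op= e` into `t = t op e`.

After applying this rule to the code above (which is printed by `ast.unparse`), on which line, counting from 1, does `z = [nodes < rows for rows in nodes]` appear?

8

Transformed code:
nodes = scale > scale
nodes = nodes + nodes
nodes = cap % 5
for cap in nodes:
    record(cap)
    log(cap)
cap = 2
z = [nodes < rows for rows in nodes]
record(nodes)
nodes = cap >= 37
record(scale)
scale = 25 - scale + (scale + scale)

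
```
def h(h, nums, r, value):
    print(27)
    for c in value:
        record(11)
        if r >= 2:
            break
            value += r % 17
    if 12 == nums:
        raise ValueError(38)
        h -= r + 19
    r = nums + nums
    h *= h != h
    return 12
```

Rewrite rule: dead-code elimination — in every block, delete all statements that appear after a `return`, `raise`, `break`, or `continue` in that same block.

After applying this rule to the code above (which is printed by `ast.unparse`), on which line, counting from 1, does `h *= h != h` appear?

Transformed code:
def h(h, nums, r, value):
    print(27)
    for c in value:
        record(11)
        if r >= 2:
            break
    if 12 == nums:
        raise ValueError(38)
    r = nums + nums
    h *= h != h
    return 12

10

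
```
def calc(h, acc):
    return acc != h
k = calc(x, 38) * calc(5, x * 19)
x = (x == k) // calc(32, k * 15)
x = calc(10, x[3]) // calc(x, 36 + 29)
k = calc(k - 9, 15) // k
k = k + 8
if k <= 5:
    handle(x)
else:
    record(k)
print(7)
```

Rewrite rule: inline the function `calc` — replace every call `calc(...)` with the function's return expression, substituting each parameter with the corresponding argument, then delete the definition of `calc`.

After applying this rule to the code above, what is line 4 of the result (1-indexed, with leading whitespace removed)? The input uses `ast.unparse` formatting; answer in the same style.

Transformed code:
k = (38 != x) * (x * 19 != 5)
x = (x == k) // (k * 15 != 32)
x = (x[3] != 10) // (36 + 29 != x)
k = (15 != k - 9) // k
k = k + 8
if k <= 5:
    handle(x)
else:
    record(k)
print(7)

k = (15 != k - 9) // k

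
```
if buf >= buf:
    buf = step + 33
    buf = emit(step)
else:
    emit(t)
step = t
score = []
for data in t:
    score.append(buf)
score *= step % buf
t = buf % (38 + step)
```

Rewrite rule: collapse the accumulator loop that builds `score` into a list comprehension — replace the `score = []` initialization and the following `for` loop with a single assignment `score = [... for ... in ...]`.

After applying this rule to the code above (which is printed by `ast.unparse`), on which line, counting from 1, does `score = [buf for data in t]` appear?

7

Transformed code:
if buf >= buf:
    buf = step + 33
    buf = emit(step)
else:
    emit(t)
step = t
score = [buf for data in t]
score *= step % buf
t = buf % (38 + step)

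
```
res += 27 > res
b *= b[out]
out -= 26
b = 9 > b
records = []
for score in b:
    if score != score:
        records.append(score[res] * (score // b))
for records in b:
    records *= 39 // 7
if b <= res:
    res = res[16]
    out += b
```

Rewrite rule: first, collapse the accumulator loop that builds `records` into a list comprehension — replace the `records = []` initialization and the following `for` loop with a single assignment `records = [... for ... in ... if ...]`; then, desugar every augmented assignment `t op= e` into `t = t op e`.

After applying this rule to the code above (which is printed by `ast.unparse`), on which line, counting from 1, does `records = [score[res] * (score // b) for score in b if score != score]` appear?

5

Transformed code:
res = res + (27 > res)
b = b * b[out]
out = out - 26
b = 9 > b
records = [score[res] * (score // b) for score in b if score != score]
for records in b:
    records = records * (39 // 7)
if b <= res:
    res = res[16]
    out = out + b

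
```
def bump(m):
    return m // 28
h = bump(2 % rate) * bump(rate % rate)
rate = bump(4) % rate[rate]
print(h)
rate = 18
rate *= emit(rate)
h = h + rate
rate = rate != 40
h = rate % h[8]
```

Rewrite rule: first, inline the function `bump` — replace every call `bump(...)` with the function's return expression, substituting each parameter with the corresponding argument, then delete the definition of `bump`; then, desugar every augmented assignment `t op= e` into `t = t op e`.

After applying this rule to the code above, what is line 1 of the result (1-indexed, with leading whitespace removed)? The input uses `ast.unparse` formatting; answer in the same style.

Transformed code:
h = 2 % rate // 28 * (rate % rate // 28)
rate = 4 // 28 % rate[rate]
print(h)
rate = 18
rate = rate * emit(rate)
h = h + rate
rate = rate != 40
h = rate % h[8]

h = 2 % rate // 28 * (rate % rate // 28)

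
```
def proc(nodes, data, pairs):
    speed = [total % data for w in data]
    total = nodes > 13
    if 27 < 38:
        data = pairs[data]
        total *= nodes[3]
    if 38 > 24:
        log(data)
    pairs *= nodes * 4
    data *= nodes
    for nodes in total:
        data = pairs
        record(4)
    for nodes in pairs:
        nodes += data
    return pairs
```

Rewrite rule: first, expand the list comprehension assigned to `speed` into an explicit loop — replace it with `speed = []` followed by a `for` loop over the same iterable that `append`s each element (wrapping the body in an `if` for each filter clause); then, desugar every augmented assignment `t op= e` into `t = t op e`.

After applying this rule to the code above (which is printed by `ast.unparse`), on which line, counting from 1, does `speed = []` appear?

Transformed code:
def proc(nodes, data, pairs):
    speed = []
    for w in data:
        speed.append(total % data)
    total = nodes > 13
    if 27 < 38:
        data = pairs[data]
        total = total * nodes[3]
    if 38 > 24:
        log(data)
    pairs = pairs * (nodes * 4)
    data = data * nodes
    for nodes in total:
        data = pairs
        record(4)
    for nodes in pairs:
        nodes = nodes + data
    return pairs

2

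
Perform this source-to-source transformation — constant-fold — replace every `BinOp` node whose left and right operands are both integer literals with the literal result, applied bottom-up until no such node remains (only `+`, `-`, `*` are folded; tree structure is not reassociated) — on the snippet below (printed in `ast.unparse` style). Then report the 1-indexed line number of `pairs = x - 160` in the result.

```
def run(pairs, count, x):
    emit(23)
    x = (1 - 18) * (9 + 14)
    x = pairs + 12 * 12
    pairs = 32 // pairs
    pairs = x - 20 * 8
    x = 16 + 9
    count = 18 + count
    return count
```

6

Transformed code:
def run(pairs, count, x):
    emit(23)
    x = -391
    x = pairs + 144
    pairs = 32 // pairs
    pairs = x - 160
    x = 25
    count = 18 + count
    return count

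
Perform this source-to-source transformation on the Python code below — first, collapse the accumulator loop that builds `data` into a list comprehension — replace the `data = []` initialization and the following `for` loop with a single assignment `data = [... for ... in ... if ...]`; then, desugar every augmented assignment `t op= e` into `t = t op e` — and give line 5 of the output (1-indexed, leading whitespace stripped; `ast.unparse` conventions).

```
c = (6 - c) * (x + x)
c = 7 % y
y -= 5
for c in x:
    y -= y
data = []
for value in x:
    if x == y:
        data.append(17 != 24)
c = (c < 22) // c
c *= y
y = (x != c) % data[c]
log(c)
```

Transformed code:
c = (6 - c) * (x + x)
c = 7 % y
y = y - 5
for c in x:
    y = y - y
data = [17 != 24 for value in x if x == y]
c = (c < 22) // c
c = c * y
y = (x != c) % data[c]
log(c)

y = y - y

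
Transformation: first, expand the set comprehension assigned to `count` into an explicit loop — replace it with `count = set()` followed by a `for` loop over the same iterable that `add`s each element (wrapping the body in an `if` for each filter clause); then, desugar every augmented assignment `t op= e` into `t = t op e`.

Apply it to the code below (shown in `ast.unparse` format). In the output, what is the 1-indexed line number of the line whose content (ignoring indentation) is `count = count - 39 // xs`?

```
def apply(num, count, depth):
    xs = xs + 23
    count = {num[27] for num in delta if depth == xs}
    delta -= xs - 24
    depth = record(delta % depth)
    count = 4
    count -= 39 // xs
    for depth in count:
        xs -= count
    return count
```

10

Transformed code:
def apply(num, count, depth):
    xs = xs + 23
    count = set()
    for num in delta:
        if depth == xs:
            count.add(num[27])
    delta = delta - (xs - 24)
    depth = record(delta % depth)
    count = 4
    count = count - 39 // xs
    for depth in count:
        xs = xs - count
    return count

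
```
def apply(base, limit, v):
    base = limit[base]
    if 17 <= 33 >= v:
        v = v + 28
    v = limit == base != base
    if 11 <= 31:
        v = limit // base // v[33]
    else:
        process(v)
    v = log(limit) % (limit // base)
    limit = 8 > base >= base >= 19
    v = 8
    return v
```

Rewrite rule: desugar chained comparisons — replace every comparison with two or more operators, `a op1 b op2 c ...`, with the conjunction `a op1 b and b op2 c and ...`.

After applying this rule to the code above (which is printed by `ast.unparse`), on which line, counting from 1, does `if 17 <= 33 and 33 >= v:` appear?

Transformed code:
def apply(base, limit, v):
    base = limit[base]
    if 17 <= 33 and 33 >= v:
        v = v + 28
    v = limit == base and base != base
    if 11 <= 31:
        v = limit // base // v[33]
    else:
        process(v)
    v = log(limit) % (limit // base)
    limit = 8 > base and base >= base and (base >= 19)
    v = 8
    return v

3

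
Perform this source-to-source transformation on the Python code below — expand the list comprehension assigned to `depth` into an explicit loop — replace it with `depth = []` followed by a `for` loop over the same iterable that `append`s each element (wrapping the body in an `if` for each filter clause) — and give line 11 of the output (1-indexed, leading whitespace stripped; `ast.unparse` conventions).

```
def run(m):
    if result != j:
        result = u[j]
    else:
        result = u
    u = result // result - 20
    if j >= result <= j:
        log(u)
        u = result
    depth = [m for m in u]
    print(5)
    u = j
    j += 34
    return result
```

for m in u:

Transformed code:
def run(m):
    if result != j:
        result = u[j]
    else:
        result = u
    u = result // result - 20
    if j >= result <= j:
        log(u)
        u = result
    depth = []
    for m in u:
        depth.append(m)
    print(5)
    u = j
    j += 34
    return result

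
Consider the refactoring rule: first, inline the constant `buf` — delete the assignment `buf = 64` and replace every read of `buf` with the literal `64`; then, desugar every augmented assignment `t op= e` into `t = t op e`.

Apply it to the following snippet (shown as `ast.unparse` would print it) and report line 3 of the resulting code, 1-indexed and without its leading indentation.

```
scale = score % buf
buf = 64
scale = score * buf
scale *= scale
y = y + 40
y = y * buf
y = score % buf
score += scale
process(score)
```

scale = scale * scale

Transformed code:
scale = score % 64
scale = score * 64
scale = scale * scale
y = y + 40
y = y * 64
y = score % 64
score = score + scale
process(score)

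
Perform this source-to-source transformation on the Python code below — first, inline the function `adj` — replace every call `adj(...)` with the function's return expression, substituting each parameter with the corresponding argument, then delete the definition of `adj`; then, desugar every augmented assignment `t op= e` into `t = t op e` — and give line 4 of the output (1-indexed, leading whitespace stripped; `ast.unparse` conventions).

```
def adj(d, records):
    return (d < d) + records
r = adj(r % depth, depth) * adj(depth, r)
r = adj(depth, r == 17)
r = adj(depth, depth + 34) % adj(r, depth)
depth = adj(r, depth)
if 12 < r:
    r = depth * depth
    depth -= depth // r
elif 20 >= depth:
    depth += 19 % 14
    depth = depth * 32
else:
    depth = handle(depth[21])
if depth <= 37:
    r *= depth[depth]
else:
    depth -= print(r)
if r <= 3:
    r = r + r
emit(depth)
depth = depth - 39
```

Transformed code:
r = ((r % depth < r % depth) + depth) * ((depth < depth) + r)
r = (depth < depth) + (r == 17)
r = ((depth < depth) + (depth + 34)) % ((r < r) + depth)
depth = (r < r) + depth
if 12 < r:
    r = depth * depth
    depth = depth - depth // r
elif 20 >= depth:
    depth = depth + 19 % 14
    depth = depth * 32
else:
    depth = handle(depth[21])
if depth <= 37:
    r = r * depth[depth]
else:
    depth = depth - print(r)
if r <= 3:
    r = r + r
emit(depth)
depth = depth - 39

depth = (r < r) + depth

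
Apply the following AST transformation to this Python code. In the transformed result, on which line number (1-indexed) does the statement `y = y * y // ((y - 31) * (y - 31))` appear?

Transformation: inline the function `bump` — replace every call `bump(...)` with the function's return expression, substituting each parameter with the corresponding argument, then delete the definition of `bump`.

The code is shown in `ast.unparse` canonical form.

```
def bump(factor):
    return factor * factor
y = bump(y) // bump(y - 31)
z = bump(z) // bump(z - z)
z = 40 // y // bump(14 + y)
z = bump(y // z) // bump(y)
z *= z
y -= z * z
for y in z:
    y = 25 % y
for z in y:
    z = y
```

Transformed code:
y = y * y // ((y - 31) * (y - 31))
z = z * z // ((z - z) * (z - z))
z = 40 // y // ((14 + y) * (14 + y))
z = y // z * (y // z) // (y * y)
z *= z
y -= z * z
for y in z:
    y = 25 % y
for z in y:
    z = y

1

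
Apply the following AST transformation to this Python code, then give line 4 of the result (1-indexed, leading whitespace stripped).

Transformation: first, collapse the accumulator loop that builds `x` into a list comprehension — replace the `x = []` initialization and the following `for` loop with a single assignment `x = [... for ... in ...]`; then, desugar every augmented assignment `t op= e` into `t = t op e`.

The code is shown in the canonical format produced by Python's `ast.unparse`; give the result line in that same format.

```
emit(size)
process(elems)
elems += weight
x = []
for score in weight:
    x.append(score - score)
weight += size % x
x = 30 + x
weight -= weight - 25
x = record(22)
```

Transformed code:
emit(size)
process(elems)
elems = elems + weight
x = [score - score for score in weight]
weight = weight + size % x
x = 30 + x
weight = weight - (weight - 25)
x = record(22)

x = [score - score for score in weight]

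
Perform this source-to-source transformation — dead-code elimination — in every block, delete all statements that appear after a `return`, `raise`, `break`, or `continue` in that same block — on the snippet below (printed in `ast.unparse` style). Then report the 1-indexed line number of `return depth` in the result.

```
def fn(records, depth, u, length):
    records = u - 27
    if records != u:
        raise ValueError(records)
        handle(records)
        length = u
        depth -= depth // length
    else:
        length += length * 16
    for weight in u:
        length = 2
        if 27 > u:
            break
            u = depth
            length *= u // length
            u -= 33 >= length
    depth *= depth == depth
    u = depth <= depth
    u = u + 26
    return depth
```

14

Transformed code:
def fn(records, depth, u, length):
    records = u - 27
    if records != u:
        raise ValueError(records)
    else:
        length += length * 16
    for weight in u:
        length = 2
        if 27 > u:
            break
    depth *= depth == depth
    u = depth <= depth
    u = u + 26
    return depth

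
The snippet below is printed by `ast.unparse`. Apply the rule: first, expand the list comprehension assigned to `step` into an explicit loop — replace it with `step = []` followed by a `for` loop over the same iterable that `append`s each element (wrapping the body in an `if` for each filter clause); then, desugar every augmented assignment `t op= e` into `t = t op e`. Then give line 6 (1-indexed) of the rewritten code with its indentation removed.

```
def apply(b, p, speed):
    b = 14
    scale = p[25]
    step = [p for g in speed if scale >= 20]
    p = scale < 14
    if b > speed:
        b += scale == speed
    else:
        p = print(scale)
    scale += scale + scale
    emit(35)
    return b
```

Transformed code:
def apply(b, p, speed):
    b = 14
    scale = p[25]
    step = []
    for g in speed:
        if scale >= 20:
            step.append(p)
    p = scale < 14
    if b > speed:
        b = b + (scale == speed)
    else:
        p = print(scale)
    scale = scale + (scale + scale)
    emit(35)
    return b

if scale >= 20:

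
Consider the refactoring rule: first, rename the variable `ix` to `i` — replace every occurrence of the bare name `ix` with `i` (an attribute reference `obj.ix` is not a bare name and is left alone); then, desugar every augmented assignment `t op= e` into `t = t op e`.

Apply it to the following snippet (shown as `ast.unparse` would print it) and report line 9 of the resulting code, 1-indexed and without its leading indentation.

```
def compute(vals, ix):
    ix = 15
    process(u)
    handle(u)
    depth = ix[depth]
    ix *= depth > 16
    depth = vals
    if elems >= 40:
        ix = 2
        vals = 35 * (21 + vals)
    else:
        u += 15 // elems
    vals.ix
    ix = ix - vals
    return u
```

Transformed code:
def compute(vals, i):
    i = 15
    process(u)
    handle(u)
    depth = i[depth]
    i = i * (depth > 16)
    depth = vals
    if elems >= 40:
        i = 2
        vals = 35 * (21 + vals)
    else:
        u = u + 15 // elems
    vals.ix
    i = i - vals
    return u

i = 2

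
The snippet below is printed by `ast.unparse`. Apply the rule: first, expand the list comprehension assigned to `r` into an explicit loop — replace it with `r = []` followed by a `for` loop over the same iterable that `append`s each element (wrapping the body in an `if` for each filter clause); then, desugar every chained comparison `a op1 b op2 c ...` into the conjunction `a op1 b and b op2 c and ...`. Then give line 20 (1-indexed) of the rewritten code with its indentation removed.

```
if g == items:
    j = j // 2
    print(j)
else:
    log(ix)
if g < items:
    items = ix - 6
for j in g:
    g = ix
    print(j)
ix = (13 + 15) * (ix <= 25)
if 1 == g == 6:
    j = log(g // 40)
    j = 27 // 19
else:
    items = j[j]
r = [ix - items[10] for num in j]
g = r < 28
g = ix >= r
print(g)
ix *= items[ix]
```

Transformed code:
if g == items:
    j = j // 2
    print(j)
else:
    log(ix)
if g < items:
    items = ix - 6
for j in g:
    g = ix
    print(j)
ix = (13 + 15) * (ix <= 25)
if 1 == g and g == 6:
    j = log(g // 40)
    j = 27 // 19
else:
    items = j[j]
r = []
for num in j:
    r.append(ix - items[10])
g = r < 28
g = ix >= r
print(g)
ix *= items[ix]

g = r < 28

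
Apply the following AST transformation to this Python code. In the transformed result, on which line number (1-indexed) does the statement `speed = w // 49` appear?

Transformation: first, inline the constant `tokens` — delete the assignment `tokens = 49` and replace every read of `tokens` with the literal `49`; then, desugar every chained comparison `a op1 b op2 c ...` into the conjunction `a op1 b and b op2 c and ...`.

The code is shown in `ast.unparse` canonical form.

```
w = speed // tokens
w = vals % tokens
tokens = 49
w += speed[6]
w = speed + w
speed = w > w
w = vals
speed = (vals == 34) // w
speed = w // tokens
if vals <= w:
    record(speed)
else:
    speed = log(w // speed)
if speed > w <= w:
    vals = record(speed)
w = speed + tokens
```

8

Transformed code:
w = speed // 49
w = vals % 49
w += speed[6]
w = speed + w
speed = w > w
w = vals
speed = (vals == 34) // w
speed = w // 49
if vals <= w:
    record(speed)
else:
    speed = log(w // speed)
if speed > w and w <= w:
    vals = record(speed)
w = speed + 49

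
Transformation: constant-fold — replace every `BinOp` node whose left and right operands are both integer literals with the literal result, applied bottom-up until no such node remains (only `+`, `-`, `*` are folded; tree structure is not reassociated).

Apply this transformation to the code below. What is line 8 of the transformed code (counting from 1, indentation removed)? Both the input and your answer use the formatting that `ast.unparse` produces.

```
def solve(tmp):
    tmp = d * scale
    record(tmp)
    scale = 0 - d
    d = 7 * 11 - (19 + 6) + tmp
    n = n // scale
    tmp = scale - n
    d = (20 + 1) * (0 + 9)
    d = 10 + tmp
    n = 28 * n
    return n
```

Transformed code:
def solve(tmp):
    tmp = d * scale
    record(tmp)
    scale = 0 - d
    d = 52 + tmp
    n = n // scale
    tmp = scale - n
    d = 189
    d = 10 + tmp
    n = 28 * n
    return n

d = 189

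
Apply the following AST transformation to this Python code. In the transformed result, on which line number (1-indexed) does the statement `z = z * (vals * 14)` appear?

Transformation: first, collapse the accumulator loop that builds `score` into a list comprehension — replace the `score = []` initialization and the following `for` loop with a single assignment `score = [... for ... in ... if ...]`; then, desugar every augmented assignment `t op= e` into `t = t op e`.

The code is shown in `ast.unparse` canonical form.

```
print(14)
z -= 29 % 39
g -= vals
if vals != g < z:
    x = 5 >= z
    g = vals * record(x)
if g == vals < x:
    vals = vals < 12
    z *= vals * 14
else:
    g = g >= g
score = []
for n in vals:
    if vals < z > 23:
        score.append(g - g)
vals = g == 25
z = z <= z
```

9

Transformed code:
print(14)
z = z - 29 % 39
g = g - vals
if vals != g < z:
    x = 5 >= z
    g = vals * record(x)
if g == vals < x:
    vals = vals < 12
    z = z * (vals * 14)
else:
    g = g >= g
score = [g - g for n in vals if vals < z > 23]
vals = g == 25
z = z <= z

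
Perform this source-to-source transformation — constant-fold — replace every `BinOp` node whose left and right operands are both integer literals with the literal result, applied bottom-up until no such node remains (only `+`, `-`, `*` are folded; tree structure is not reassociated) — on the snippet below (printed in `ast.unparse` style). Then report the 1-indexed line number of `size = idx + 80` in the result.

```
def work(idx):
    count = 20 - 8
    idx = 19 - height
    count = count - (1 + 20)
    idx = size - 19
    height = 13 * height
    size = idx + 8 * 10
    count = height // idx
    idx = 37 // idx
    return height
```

7

Transformed code:
def work(idx):
    count = 12
    idx = 19 - height
    count = count - 21
    idx = size - 19
    height = 13 * height
    size = idx + 80
    count = height // idx
    idx = 37 // idx
    return height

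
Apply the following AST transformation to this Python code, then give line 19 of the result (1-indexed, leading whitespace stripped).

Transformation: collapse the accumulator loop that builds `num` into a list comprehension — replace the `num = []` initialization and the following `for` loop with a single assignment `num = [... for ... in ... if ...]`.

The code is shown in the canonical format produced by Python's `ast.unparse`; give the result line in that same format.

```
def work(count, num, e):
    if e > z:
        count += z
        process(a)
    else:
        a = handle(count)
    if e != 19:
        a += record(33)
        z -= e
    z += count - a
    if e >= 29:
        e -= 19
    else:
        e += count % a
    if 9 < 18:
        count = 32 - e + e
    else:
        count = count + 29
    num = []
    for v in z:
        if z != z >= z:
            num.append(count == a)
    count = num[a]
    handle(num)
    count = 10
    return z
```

Transformed code:
def work(count, num, e):
    if e > z:
        count += z
        process(a)
    else:
        a = handle(count)
    if e != 19:
        a += record(33)
        z -= e
    z += count - a
    if e >= 29:
        e -= 19
    else:
        e += count % a
    if 9 < 18:
        count = 32 - e + e
    else:
        count = count + 29
    num = [count == a for v in z if z != z >= z]
    count = num[a]
    handle(num)
    count = 10
    return z

num = [count == a for v in z if z != z >= z]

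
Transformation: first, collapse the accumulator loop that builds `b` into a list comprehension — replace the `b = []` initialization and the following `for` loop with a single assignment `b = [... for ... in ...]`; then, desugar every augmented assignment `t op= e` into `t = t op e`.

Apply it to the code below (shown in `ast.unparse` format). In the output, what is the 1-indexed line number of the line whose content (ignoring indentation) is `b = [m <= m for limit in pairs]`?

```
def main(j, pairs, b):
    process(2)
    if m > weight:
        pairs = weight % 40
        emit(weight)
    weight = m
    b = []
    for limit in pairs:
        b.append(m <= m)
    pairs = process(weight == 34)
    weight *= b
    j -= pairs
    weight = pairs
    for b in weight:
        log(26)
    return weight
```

7

Transformed code:
def main(j, pairs, b):
    process(2)
    if m > weight:
        pairs = weight % 40
        emit(weight)
    weight = m
    b = [m <= m for limit in pairs]
    pairs = process(weight == 34)
    weight = weight * b
    j = j - pairs
    weight = pairs
    for b in weight:
        log(26)
    return weight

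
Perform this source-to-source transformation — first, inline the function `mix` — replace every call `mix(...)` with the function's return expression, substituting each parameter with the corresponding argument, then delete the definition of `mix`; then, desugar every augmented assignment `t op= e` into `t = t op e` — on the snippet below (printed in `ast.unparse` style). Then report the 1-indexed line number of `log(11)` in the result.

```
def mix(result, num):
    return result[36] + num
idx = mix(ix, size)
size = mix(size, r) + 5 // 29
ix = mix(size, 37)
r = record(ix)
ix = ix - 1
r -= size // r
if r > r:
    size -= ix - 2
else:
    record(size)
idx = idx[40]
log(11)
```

Transformed code:
idx = ix[36] + size
size = size[36] + r + 5 // 29
ix = size[36] + 37
r = record(ix)
ix = ix - 1
r = r - size // r
if r > r:
    size = size - (ix - 2)
else:
    record(size)
idx = idx[40]
log(11)

12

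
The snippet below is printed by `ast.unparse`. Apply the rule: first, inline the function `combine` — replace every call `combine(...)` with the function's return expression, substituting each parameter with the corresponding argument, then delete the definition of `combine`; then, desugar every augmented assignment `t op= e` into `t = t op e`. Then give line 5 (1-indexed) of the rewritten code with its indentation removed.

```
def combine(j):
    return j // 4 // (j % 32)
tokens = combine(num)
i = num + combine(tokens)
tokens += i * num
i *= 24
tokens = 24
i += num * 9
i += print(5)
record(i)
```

Transformed code:
tokens = num // 4 // (num % 32)
i = num + tokens // 4 // (tokens % 32)
tokens = tokens + i * num
i = i * 24
tokens = 24
i = i + num * 9
i = i + print(5)
record(i)

tokens = 24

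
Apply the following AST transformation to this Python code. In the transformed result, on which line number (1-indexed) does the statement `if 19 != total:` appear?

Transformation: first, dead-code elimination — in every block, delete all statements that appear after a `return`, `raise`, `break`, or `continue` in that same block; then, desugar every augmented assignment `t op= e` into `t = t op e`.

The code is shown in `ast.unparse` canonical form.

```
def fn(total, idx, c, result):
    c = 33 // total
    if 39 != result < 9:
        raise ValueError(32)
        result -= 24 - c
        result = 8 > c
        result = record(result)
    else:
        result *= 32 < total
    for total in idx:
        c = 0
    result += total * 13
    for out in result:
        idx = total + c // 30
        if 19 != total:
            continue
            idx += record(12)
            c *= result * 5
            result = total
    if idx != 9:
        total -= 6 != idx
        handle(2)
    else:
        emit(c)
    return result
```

Transformed code:
def fn(total, idx, c, result):
    c = 33 // total
    if 39 != result < 9:
        raise ValueError(32)
    else:
        result = result * (32 < total)
    for total in idx:
        c = 0
    result = result + total * 13
    for out in result:
        idx = total + c // 30
        if 19 != total:
            continue
    if idx != 9:
        total = total - (6 != idx)
        handle(2)
    else:
        emit(c)
    return result

12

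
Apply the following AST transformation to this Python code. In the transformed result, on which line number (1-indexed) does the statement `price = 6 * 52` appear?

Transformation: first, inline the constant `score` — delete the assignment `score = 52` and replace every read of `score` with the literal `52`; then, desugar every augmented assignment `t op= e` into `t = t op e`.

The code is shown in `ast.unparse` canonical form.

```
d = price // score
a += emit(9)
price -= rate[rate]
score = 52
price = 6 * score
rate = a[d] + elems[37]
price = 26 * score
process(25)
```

Transformed code:
d = price // 52
a = a + emit(9)
price = price - rate[rate]
price = 6 * 52
rate = a[d] + elems[37]
price = 26 * 52
process(25)

4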